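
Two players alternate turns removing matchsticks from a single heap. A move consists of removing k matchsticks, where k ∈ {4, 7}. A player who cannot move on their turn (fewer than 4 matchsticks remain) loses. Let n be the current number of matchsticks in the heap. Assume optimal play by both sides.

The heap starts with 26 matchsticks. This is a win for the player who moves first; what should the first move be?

Remove 4, leaving 22.

Use the standard recursion: the mover loses at a terminal position; elsewhere, the mover wins exactly when some move hands the opponent an L position.
n=0: no move → L
n=1: no move → L
n=2: no move → L
n=3: no move → L
n=4: W (go to 0, an L position)
n=5: W (go to 1, an L position)
n=6: W (go to 2, an L position)
n=7: W (go to 3, an L position)
n=8: W (go to 1, an L position)
n=9: W (go to 2, an L position)
n=10: W (go to 3, an L position)
n=11: L (options 7(W), 4(W) are all W)
n=12: L (options 8(W), 5(W) are all W)
n=13: L (options 9(W), 6(W) are all W)
n=14: L (options 10(W), 7(W) are all W)
n=15: W (go to 11, an L position)
n=16: W (go to 12, an L position)
n=17: W (go to 13, an L position)
n=18: W (go to 14, an L position)
n=19: W (go to 12, an L position)
n=20: W (go to 13, an L position)
n=21: W (go to 14, an L position)
n=22: L (options 18(W), 15(W) are all W)
n=23: L (options 19(W), 16(W) are all W)
n=24: L (options 20(W), 17(W) are all W)
n=25: L (options 21(W), 18(W) are all W)
n=26: W (go to 22, an L position)
From 26, the L positions reachable in one move are: 22.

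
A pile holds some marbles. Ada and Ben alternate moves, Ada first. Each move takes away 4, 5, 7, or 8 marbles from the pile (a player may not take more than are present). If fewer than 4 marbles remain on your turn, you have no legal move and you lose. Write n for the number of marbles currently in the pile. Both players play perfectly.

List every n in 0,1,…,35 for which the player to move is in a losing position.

Use the standard recursion: the mover loses at a terminal position; elsewhere, the mover wins exactly when some move hands the opponent an L position.
n=0: no move → L
n=1: no move → L
n=2: no move → L
n=3: no move → L
n=4: →0(L), so W
n=5: →1(L), so W
n=6: →2(L), so W
n=7: →3(L), so W
n=8: →3(L), so W
n=9: →2(L), so W
n=10: →3(L), so W
n=11: →3(L), so W
n=12: →8(W), 7(W), 5(W), 4(W) — all W, so L
n=13: →9(W), 8(W), 6(W), 5(W) — all W, so L
n=14: →10(W), 9(W), 7(W), 6(W) — all W, so L
n=15: →11(W), 10(W), 8(W), 7(W) — all W, so L
n=16: →12(L), so W
n=17: →13(L), so W
n=18: →14(L), so W
n=19: →15(L), so W
n=20: →15(L), so W
n=21: →14(L), so W
n=22: →15(L), so W
n=23: →15(L), so W
n=24: →20(W), 19(W), 17(W), 16(W) — all W, so L
n=25: →21(W), 20(W), 18(W), 17(W) — all W, so L
n=26: →22(W), 21(W), 19(W), 18(W) — all W, so L
n=27: →23(W), 22(W), 20(W), 19(W) — all W, so L
n=28: →24(L), so W
n=29: →25(L), so W
n=30: →26(L), so W
n=31: →27(L), so W
n=32: →27(L), so W
n=33: →26(L), so W
n=34: →27(L), so W
n=35: →27(L), so W
The losing starting values of n are exactly the entries labelled L in this table (12 of them).

0, 1, 2, 3, 12, 13, 14, 15, 24, 25, 26, 27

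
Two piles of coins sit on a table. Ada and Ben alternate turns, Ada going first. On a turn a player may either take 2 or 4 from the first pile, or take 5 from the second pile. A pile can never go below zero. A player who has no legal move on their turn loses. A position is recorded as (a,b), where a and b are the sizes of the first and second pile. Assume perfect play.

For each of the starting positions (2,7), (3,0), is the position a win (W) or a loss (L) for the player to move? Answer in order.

(2,7): L, (3,0): W

Classify positions by backward induction: terminal positions (no move available) are L. From any other position, the mover wins iff some move reaches an L.
No move ever increases a pile, so every position that can arise here has a ≤ 3 and b ≤ 7; it is enough to label the cells with 0 ≤ a ≤ 3 and 0 ≤ b ≤ 7.
Every move lowers a or b (never raises either), so fill the grid row by row in increasing a, and left to right within a row: each cell's successors are then already labelled.
      b=0  b=1  b=2  b=3  b=4  b=5  b=6  b=7
a=0:    L    L    L    L    L    W    W    W
a=1:    L    L    L    L    L    W    W    W
a=2:    W    W    W    W    W    L    L    L
a=3:    W    W    W    W    W    L    L    L
Cells with no legal move (terminal, hence L): (0,0), (0,1), (0,2), (0,3), (0,4), (1,0), (1,1), (1,2), (1,3), (1,4).
The remaining L cells, each justified by listing all of its moves:
(2,5): only reaches (0,5)(W), (2,0)(W), all W → L
(2,6): only reaches (0,6)(W), (2,1)(W), all W → L
(2,7): only reaches (0,7)(W), (2,2)(W), all W → L
(3,5): only reaches (1,5)(W), (3,0)(W), all W → L
(3,6): only reaches (1,6)(W), (3,1)(W), all W → L
(3,7): only reaches (1,7)(W), (3,2)(W), all W → L
Every other cell has at least one move into one of the L cells above, so it is W.
(2,7): one of the L cells justified above, so L
(3,0): the move to (1,0) reaches an L cell, so W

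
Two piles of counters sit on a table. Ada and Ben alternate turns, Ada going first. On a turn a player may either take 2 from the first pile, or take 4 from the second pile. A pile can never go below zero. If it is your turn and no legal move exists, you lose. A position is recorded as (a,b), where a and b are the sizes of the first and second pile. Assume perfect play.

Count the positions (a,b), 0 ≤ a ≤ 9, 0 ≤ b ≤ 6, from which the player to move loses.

Compute win/loss labels from the base case upward. A position with no move is L. Any other position is W if it can reach an L in one move, else L.
Every move lowers a or b (never raises either), so fill the grid row by row in increasing a, and left to right within a row: each cell's successors are then already labelled.
      b=0  b=1  b=2  b=3  b=4  b=5  b=6
a=0:    L    L    L    L    W    W    W
a=1:    L    L    L    L    W    W    W
a=2:    W    W    W    W    L    L    L
a=3:    W    W    W    W    L    L    L
a=4:    L    L    L    L    W    W    W
a=5:    L    L    L    L    W    W    W
a=6:    W    W    W    W    L    L    L
a=7:    W    W    W    W    L    L    L
a=8:    L    L    L    L    W    W    W
a=9:    L    L    L    L    W    W    W
Cells with no legal move (terminal, hence L): (0,0), (0,1), (0,2), (0,3), (1,0), (1,1), (1,2), (1,3).
The remaining L cells, each justified by listing all of its moves:
(2,4): →(0,4)(W), (2,0)(W) — all W, so L
(2,5): →(0,5)(W), (2,1)(W) — all W, so L
(2,6): →(0,6)(W), (2,2)(W) — all W, so L
(3,4): →(1,4)(W), (3,0)(W) — all W, so L
(3,5): →(1,5)(W), (3,1)(W) — all W, so L
(3,6): →(1,6)(W), (3,2)(W) — all W, so L
(4,0): →(2,0)(W) only, which is W, so L
(4,1): →(2,1)(W) only, which is W, so L
(4,2): →(2,2)(W) only, which is W, so L
(4,3): →(2,3)(W) only, which is W, so L
(5,0): →(3,0)(W) only, which is W, so L
(5,1): →(3,1)(W) only, which is W, so L
(5,2): →(3,2)(W) only, which is W, so L
(5,3): →(3,3)(W) only, which is W, so L
(6,4): →(4,4)(W), (6,0)(W) — all W, so L
(6,5): →(4,5)(W), (6,1)(W) — all W, so L
(6,6): →(4,6)(W), (6,2)(W) — all W, so L
(7,4): →(5,4)(W), (7,0)(W) — all W, so L
(7,5): →(5,5)(W), (7,1)(W) — all W, so L
(7,6): →(5,6)(W), (7,2)(W) — all W, so L
(8,0): →(6,0)(W) only, which is W, so L
(8,1): →(6,1)(W) only, which is W, so L
(8,2): →(6,2)(W) only, which is W, so L
(8,3): →(6,3)(W) only, which is W, so L
(9,0): →(7,0)(W) only, which is W, so L
(9,1): →(7,1)(W) only, which is W, so L
(9,2): →(7,2)(W) only, which is W, so L
(9,3): →(7,3)(W) only, which is W, so L
Every other cell has at least one move into one of the L cells above, so it is W.
L cells per row: a=0: 4, a=1: 4, a=2: 3, a=3: 3, a=4: 4, a=5: 4, a=6: 3, a=7: 3, a=8: 4, a=9: 4; total 36.

36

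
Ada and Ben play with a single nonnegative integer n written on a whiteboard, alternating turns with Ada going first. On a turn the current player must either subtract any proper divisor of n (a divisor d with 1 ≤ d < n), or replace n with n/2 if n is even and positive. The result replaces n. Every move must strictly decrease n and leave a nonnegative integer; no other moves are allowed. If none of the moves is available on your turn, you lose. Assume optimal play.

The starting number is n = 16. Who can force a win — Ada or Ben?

Ada wins.

Use the standard recursion: the mover loses at a terminal position; elsewhere, the mover wins exactly when some move hands the opponent an L position.
n=0: no move → L
n=1: no move → L
n=2: reaches L-position 1 → W
n=3: only reaches 2(W), which is W → L
n=4: reaches L-position 3 → W
n=5: only reaches 4(W), which is W → L
n=6: reaches L-position 3 → W
n=7: only reaches 6(W), which is W → L
n=8: reaches L-position 7 → W
n=9: only reaches 6(W), 8(W), all W → L
n=10: reaches L-position 5 → W
n=11: only reaches 10(W), which is W → L
n=12: reaches L-position 9 → W
n=13: only reaches 12(W), which is W → L
n=14: reaches L-position 7 → W
n=15: only reaches 10(W), 12(W), 14(W), all W → L
n=16: reaches L-position 15 → W
From 16 Ada can move to 15, reaching an L position.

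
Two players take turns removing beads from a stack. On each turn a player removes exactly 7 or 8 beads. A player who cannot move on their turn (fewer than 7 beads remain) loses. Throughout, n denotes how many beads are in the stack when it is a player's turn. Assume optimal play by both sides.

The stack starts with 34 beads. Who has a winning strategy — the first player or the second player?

Compute win/loss labels from the base case upward. A position with no move is L. Any other position is W if it can reach an L in one move, else L.
n=0: no move → L
n=1: no move → L
n=2: no move → L
n=3: no move → L
n=4: no move → L
n=5: no move → L
n=6: no move → L
n=7: can move to 0, which is L ⇒ W
n=8: can move to 1, which is L ⇒ W
n=9: can move to 2, which is L ⇒ W
n=10: can move to 3, which is L ⇒ W
n=11: can move to 4, which is L ⇒ W
n=12: can move to 5, which is L ⇒ W
n=13: can move to 6, which is L ⇒ W
n=14: can move to 6, which is L ⇒ W
n=15: moves to 8(W), 7(W); every one is W ⇒ L
n=16: moves to 9(W), 8(W); every one is W ⇒ L
n=17: moves to 10(W), 9(W); every one is W ⇒ L
n=18: moves to 11(W), 10(W); every one is W ⇒ L
n=19: moves to 12(W), 11(W); every one is W ⇒ L
n=20: moves to 13(W), 12(W); every one is W ⇒ L
n=21: moves to 14(W), 13(W); every one is W ⇒ L
n=22: can move to 15, which is L ⇒ W
n=23: can move to 16, which is L ⇒ W
n=24: can move to 17, which is L ⇒ W
n=25: can move to 18, which is L ⇒ W
n=26: can move to 19, which is L ⇒ W
n=27: can move to 20, which is L ⇒ W
n=28: can move to 21, which is L ⇒ W
n=29: can move to 21, which is L ⇒ W
n=30: moves to 23(W), 22(W); every one is W ⇒ L
n=31: moves to 24(W), 23(W); every one is W ⇒ L
n=32: moves to 25(W), 24(W); every one is W ⇒ L
n=33: moves to 26(W), 25(W); every one is W ⇒ L
n=34: moves to 27(W), 26(W); every one is W ⇒ L
Every move from 34 reaches a W position, so the mover loses.

The second player wins.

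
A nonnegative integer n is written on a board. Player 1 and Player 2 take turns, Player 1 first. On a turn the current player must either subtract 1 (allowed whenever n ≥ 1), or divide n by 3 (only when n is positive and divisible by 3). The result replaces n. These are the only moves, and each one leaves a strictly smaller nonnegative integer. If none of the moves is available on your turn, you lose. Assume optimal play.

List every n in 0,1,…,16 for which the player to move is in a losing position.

0, 2, 4, 7, 9, 11, 13, 15

Work bottom-up. With no move the player to move loses. Otherwise the position is W if at least one move leads to an L position for the opponent, and L if every move leads to a W.
n=0: no move → L
n=1: W (go to 0, an L position)
n=2: L (sole option 1(W) is W)
n=3: W (go to 2, an L position)
n=4: L (sole option 3(W) is W)
n=5: W (go to 4, an L position)
n=6: W (go to 2, an L position)
n=7: L (sole option 6(W) is W)
n=8: W (go to 7, an L position)
n=9: L (options 3(W), 8(W) are all W)
n=10: W (go to 9, an L position)
n=11: L (sole option 10(W) is W)
n=12: W (go to 4, an L position)
n=13: L (sole option 12(W) is W)
n=14: W (go to 13, an L position)
n=15: L (options 5(W), 14(W) are all W)
n=16: W (go to 15, an L position)
Reading off the rows marked L gives the requested list; there are 8 such values of n.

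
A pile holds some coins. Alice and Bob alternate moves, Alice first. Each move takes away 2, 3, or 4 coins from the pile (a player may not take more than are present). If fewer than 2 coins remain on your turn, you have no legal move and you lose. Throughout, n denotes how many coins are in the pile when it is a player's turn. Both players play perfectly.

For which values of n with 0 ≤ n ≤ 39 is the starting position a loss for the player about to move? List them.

0, 1, 6, 7, 12, 13, 18, 19, 24, 25, 30, 31, 36, 37

Use the standard recursion: the mover loses at a terminal position; elsewhere, the mover wins exactly when some move hands the opponent an L position.
n=0: no move → L
n=1: no move → L
n=2: W (go to 0, an L position)
n=3: W (go to 1, an L position)
n=4: W (go to 1, an L position)
n=5: W (go to 1, an L position)
n=6: L (options 4(W), 3(W), 2(W) are all W)
n=7: L (options 5(W), 4(W), 3(W) are all W)
n=8: W (go to 6, an L position)
n=9: W (go to 7, an L position)
n=10: W (go to 7, an L position)
n=11: W (go to 7, an L position)
n=12: L (options 10(W), 9(W), 8(W) are all W)
n=13: L (options 11(W), 10(W), 9(W) are all W)
n=14: W (go to 12, an L position)
n=15: W (go to 13, an L position)
n=16: W (go to 13, an L position)
n=17: W (go to 13, an L position)
n=18: L (options 16(W), 15(W), 14(W) are all W)
n=19: L (options 17(W), 16(W), 15(W) are all W)
n=20: W (go to 18, an L position)
n=21: W (go to 19, an L position)
n=22: W (go to 19, an L position)
n=23: W (go to 19, an L position)
n=24: L (options 22(W), 21(W), 20(W) are all W)
n=25: L (options 23(W), 22(W), 21(W) are all W)
n=26: W (go to 24, an L position)
n=27: W (go to 25, an L position)
n=28: W (go to 25, an L position)
n=29: W (go to 25, an L position)
n=30: L (options 28(W), 27(W), 26(W) are all W)
n=31: L (options 29(W), 28(W), 27(W) are all W)
n=32: W (go to 30, an L position)
n=33: W (go to 31, an L position)
n=34: W (go to 31, an L position)
n=35: W (go to 31, an L position)
n=36: L (options 34(W), 33(W), 32(W) are all W)
n=37: L (options 35(W), 34(W), 33(W) are all W)
n=38: W (go to 36, an L position)
n=39: W (go to 37, an L position)
The losing starting values of n are exactly the entries labelled L in this table (14 of them).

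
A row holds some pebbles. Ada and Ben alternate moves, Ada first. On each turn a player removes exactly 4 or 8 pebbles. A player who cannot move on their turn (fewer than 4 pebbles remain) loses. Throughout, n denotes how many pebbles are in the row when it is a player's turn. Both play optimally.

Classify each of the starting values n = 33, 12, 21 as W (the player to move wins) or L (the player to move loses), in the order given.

Positions with no move are L. A position that does have a move is losing for the player to move precisely when every available move leads to a winning position for the opponent. Fill in the labels:
n=0: no move → L
n=1: no move → L
n=2: no move → L
n=3: no move → L
n=4: →0(L), so W
n=5: →1(L), so W
n=6: →2(L), so W
n=7: →3(L), so W
n=8: →0(L), so W
n=9: →1(L), so W
n=10: →2(L), so W
n=11: →3(L), so W
n=12: →8(W), 4(W) — all W, so L
n=13: →9(W), 5(W) — all W, so L
n=14: →10(W), 6(W) — all W, so L
n=15: →11(W), 7(W) — all W, so L
n=16: →12(L), so W
n=17: →13(L), so W
n=18: →14(L), so W
n=19: →15(L), so W
n=20: →12(L), so W
n=21: →13(L), so W
n=22: →14(L), so W
n=23: →15(L), so W
n=24: →20(W), 16(W) — all W, so L
n=25: →21(W), 17(W) — all W, so L
n=26: →22(W), 18(W) — all W, so L
n=27: →23(W), 19(W) — all W, so L
n=28: →24(L), so W
n=29: →25(L), so W
n=30: →26(L), so W
n=31: →27(L), so W
n=32: →24(L), so W
n=33: →25(L), so W

33: W, 12: L, 21: W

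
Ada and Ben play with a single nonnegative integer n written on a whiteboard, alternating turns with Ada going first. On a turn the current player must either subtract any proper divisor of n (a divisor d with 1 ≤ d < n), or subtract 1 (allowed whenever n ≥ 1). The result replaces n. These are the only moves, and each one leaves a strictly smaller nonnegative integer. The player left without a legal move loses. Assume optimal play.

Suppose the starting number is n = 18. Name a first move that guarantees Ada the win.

Label each position W (a win for the player to move) or L (a loss). A position with no legal move is L; any other position is W exactly when some move reaches an L, and L when every move reaches a W.
n=0: no move → L
n=1: can move to 0, which is L ⇒ W
n=2: the only move is to 1(W), a W ⇒ L
n=3: can move to 2, which is L ⇒ W
n=4: can move to 2, which is L ⇒ W
n=5: the only move is to 4(W), a W ⇒ L
n=6: can move to 5, which is L ⇒ W
n=7: the only move is to 6(W), a W ⇒ L
n=8: can move to 7, which is L ⇒ W
n=9: moves to 6(W), 8(W); every one is W ⇒ L
n=10: can move to 5, which is L ⇒ W
n=11: the only move is to 10(W), a W ⇒ L
n=12: can move to 9, which is L ⇒ W
n=13: the only move is to 12(W), a W ⇒ L
n=14: can move to 7, which is L ⇒ W
n=15: moves to 10(W), 12(W), 14(W); every one is W ⇒ L
n=16: can move to 15, which is L ⇒ W
n=17: the only move is to 16(W), a W ⇒ L
n=18: can move to 9, which is L ⇒ W
From 18, the L positions reachable in one move are: 9, 15, 17. Any move reaching one of these is winning.

Move to 9.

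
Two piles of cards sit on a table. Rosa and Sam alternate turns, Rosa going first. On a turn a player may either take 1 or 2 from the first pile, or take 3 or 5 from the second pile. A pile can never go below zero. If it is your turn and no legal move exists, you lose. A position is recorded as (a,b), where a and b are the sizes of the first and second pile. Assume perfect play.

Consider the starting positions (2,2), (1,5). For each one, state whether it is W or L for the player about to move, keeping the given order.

Use the standard recursion: the mover loses at a terminal position; elsewhere, the mover wins exactly when some move hands the opponent an L position.
No move ever increases a pile, so every position that can arise here has a ≤ 2 and b ≤ 5; it is enough to label the cells with 0 ≤ a ≤ 2 and 0 ≤ b ≤ 5.
Every move lowers a or b (never raises either), so fill the grid row by row in increasing a, and left to right within a row: each cell's successors are then already labelled.
      b=0  b=1  b=2  b=3  b=4  b=5
a=0:    L    L    L    W    W    W
a=1:    W    W    W    L    L    L
a=2:    W    W    W    W    W    W
Cells with no legal move (terminal, hence L): (0,0), (0,1), (0,2).
The remaining L cells, each justified by listing all of its moves:
(1,3): moves to (0,3)(W), (1,0)(W); every one is W ⇒ L
(1,4): moves to (0,4)(W), (1,1)(W); every one is W ⇒ L
(1,5): moves to (0,5)(W), (1,2)(W), (1,0)(W); every one is W ⇒ L
Every other cell has at least one move into one of the L cells above, so it is W.
(2,2): the move to (0,2) reaches an L cell, so W
(1,5): one of the L cells justified above, so L

(2,2): W, (1,5): L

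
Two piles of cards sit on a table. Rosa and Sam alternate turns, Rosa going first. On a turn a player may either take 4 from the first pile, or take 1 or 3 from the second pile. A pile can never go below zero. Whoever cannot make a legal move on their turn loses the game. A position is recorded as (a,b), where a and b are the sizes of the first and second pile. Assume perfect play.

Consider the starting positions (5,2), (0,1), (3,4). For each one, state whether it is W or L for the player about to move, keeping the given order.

Classify positions by backward induction: terminal positions (no move available) are L. From any other position, the mover wins iff some move reaches an L.
No move ever increases a pile, so every position that can arise here has a ≤ 5 and b ≤ 4; it is enough to label the cells with 0 ≤ a ≤ 5 and 0 ≤ b ≤ 4.
Every move lowers a or b (never raises either), so fill the grid row by row in increasing a, and left to right within a row: each cell's successors are then already labelled.
      b=0  b=1  b=2  b=3  b=4
a=0:    L    W    L    W    L
a=1:    L    W    L    W    L
a=2:    L    W    L    W    L
a=3:    L    W    L    W    L
a=4:    W    L    W    L    W
a=5:    W    L    W    L    W
Cells with no legal move (terminal, hence L): (0,0), (1,0), (2,0), (3,0).
The remaining L cells, each justified by listing all of its moves:
(0,2): the only move is to (0,1)(W), a W ⇒ L
(0,4): moves to (0,3)(W), (0,1)(W); every one is W ⇒ L
(1,2): the only move is to (1,1)(W), a W ⇒ L
(1,4): moves to (1,3)(W), (1,1)(W); every one is W ⇒ L
(2,2): the only move is to (2,1)(W), a W ⇒ L
(2,4): moves to (2,3)(W), (2,1)(W); every one is W ⇒ L
(3,2): the only move is to (3,1)(W), a W ⇒ L
(3,4): moves to (3,3)(W), (3,1)(W); every one is W ⇒ L
(4,1): moves to (0,1)(W), (4,0)(W); every one is W ⇒ L
(4,3): moves to (0,3)(W), (4,2)(W), (4,0)(W); every one is W ⇒ L
(5,1): moves to (1,1)(W), (5,0)(W); every one is W ⇒ L
(5,3): moves to (1,3)(W), (5,2)(W), (5,0)(W); every one is W ⇒ L
Every other cell has at least one move into one of the L cells above, so it is W.
(5,2): the move to (1,2) reaches an L cell, so W
(0,1): the move to (0,0) reaches an L cell, so W
(3,4): one of the L cells justified above, so L

(5,2): W, (0,1): W, (3,4): L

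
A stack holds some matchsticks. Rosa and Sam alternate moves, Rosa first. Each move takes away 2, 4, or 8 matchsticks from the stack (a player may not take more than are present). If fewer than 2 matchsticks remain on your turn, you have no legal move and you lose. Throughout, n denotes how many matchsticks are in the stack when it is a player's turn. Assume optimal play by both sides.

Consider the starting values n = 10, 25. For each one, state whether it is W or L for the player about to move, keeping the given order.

Positions with no move are L. A position that does have a move is losing for the player to move precisely when every available move leads to a winning position for the opponent. Fill in the labels:
n=0: no move → L
n=1: no move → L
n=2: reaches L-position 0 → W
n=3: reaches L-position 1 → W
n=4: reaches L-position 0 → W
n=5: reaches L-position 1 → W
n=6: only reaches 4(W), 2(W), all W → L
n=7: only reaches 5(W), 3(W), all W → L
n=8: reaches L-position 6 → W
n=9: reaches L-position 7 → W
n=10: reaches L-position 6 → W
n=11: reaches L-position 7 → W
n=12: only reaches 10(W), 8(W), 4(W), all W → L
n=13: only reaches 11(W), 9(W), 5(W), all W → L
n=14: reaches L-position 12 → W
n=15: reaches L-position 13 → W
n=16: reaches L-position 12 → W
n=17: reaches L-position 13 → W
n=18: only reaches 16(W), 14(W), 10(W), all W → L
n=19: only reaches 17(W), 15(W), 11(W), all W → L
n=20: reaches L-position 18 → W
n=21: reaches L-position 19 → W
n=22: reaches L-position 18 → W
n=23: reaches L-position 19 → W
n=24: only reaches 22(W), 20(W), 16(W), all W → L
n=25: only reaches 23(W), 21(W), 17(W), all W → L

10: W, 25: L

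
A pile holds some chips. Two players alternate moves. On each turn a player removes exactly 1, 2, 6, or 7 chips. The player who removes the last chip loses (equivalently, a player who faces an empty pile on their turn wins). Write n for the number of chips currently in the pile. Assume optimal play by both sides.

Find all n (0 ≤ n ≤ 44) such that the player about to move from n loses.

1, 4, 9, 12, 17, 20, 25, 28, 33, 36, 41, 44

Positions with no move are W. A position that does have a move is losing for the player to move precisely when every available move leads to a winning position for the opponent. Fill in the labels:
n=0: no move; the opponent has just taken the last chip and therefore loses → W
n=1: L (sole option 0(W) is W)
n=2: W (go to 1, an L position)
n=3: W (go to 1, an L position)
n=4: L (options 3(W), 2(W) are all W)
n=5: W (go to 4, an L position)
n=6: W (go to 4, an L position)
n=7: W (go to 1, an L position)
n=8: W (go to 1, an L position)
n=9: L (options 8(W), 7(W), 3(W), 2(W) are all W)
n=10: W (go to 9, an L position)
n=11: W (go to 9, an L position)
n=12: L (options 11(W), 10(W), 6(W), 5(W) are all W)
n=13: W (go to 12, an L position)
n=14: W (go to 12, an L position)
n=15: W (go to 9, an L position)
n=16: W (go to 9, an L position)
n=17: L (options 16(W), 15(W), 11(W), 10(W) are all W)
n=18: W (go to 17, an L position)
n=19: W (go to 17, an L position)
n=20: L (options 19(W), 18(W), 14(W), 13(W) are all W)
n=21: W (go to 20, an L position)
n=22: W (go to 20, an L position)
n=23: W (go to 17, an L position)
n=24: W (go to 17, an L position)
n=25: L (options 24(W), 23(W), 19(W), 18(W) are all W)
n=26: W (go to 25, an L position)
n=27: W (go to 25, an L position)
n=28: L (options 27(W), 26(W), 22(W), 21(W) are all W)
n=29: W (go to 28, an L position)
n=30: W (go to 28, an L position)
n=31: W (go to 25, an L position)
n=32: W (go to 25, an L position)
n=33: L (options 32(W), 31(W), 27(W), 26(W) are all W)
n=34: W (go to 33, an L position)
n=35: W (go to 33, an L position)
n=36: L (options 35(W), 34(W), 30(W), 29(W) are all W)
n=37: W (go to 36, an L position)
n=38: W (go to 36, an L position)
n=39: W (go to 33, an L position)
n=40: W (go to 33, an L position)
n=41: L (options 40(W), 39(W), 35(W), 34(W) are all W)
n=42: W (go to 41, an L position)
n=43: W (go to 41, an L position)
n=44: L (options 43(W), 42(W), 38(W), 37(W) are all W)
Reading off the rows marked L gives the requested list; there are 12 such values of n.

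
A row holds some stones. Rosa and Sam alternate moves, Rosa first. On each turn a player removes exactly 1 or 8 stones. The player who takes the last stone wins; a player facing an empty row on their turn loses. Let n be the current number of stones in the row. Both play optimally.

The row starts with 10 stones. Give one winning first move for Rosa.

Build the W/L table. Terminal = L. A non-terminal position is W if it has a move to some L; otherwise it is L.
n=0: no move → L
n=1: can move to 0, which is L ⇒ W
n=2: the only move is to 1(W), a W ⇒ L
n=3: can move to 2, which is L ⇒ W
n=4: the only move is to 3(W), a W ⇒ L
n=5: can move to 4, which is L ⇒ W
n=6: the only move is to 5(W), a W ⇒ L
n=7: can move to 6, which is L ⇒ W
n=8: can move to 0, which is L ⇒ W
n=9: moves to 8(W), 1(W); every one is W ⇒ L
n=10: can move to 9, which is L ⇒ W
From 10, the L positions reachable in one move are: 9, 2. Any move reaching one of these is winning.

Remove 1, leaving 9.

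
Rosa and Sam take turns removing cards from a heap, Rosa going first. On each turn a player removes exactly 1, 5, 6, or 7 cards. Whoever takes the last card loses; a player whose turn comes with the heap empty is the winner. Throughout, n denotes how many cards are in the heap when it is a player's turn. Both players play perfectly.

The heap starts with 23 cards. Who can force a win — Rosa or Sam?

Build the W/L table. Terminal = W. A non-terminal position is W if it has a move to some L; otherwise it is L.
n=0: no move; the opponent has just taken the last card and therefore loses → W
n=1: only reaches 0(W), which is W → L
n=2: reaches L-position 1 → W
n=3: only reaches 2(W), which is W → L
n=4: reaches L-position 3 → W
n=5: only reaches 4(W), 0(W), all W → L
n=6: reaches L-position 5 → W
n=7: reaches L-position 1 → W
n=8: reaches L-position 3 → W
n=9: reaches L-position 3 → W
n=10: reaches L-position 5 → W
n=11: reaches L-position 5 → W
n=12: reaches L-position 5 → W
n=13: only reaches 12(W), 8(W), 7(W), 6(W), all W → L
n=14: reaches L-position 13 → W
n=15: only reaches 14(W), 10(W), 9(W), 8(W), all W → L
n=16: reaches L-position 15 → W
n=17: only reaches 16(W), 12(W), 11(W), 10(W), all W → L
n=18: reaches L-position 17 → W
n=19: reaches L-position 13 → W
n=20: reaches L-position 15 → W
n=21: reaches L-position 15 → W
n=22: reaches L-position 17 → W
n=23: reaches L-position 17 → W
From 23 Rosa can remove 6, leaving 17, reaching an L position.

Rosa wins.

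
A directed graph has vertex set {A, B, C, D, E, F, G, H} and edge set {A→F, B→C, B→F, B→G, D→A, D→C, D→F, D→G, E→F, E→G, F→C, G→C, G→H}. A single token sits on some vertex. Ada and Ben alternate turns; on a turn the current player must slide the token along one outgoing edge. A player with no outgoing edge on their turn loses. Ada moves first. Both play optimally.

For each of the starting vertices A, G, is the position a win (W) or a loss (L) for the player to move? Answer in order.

Classify positions by backward induction: terminal positions (no move available) are L. From any other position, the mover wins iff some move reaches an L.
Every edge goes from a vertex to one that appears earlier in the order H, C, G, F, B, A, E, D, so processing vertices in that order labels each vertex after all of its successors.
H: no outgoing edge → L
C: no outgoing edge → L
G: can move to C, which is L ⇒ W
F: can move to C, which is L ⇒ W
B: can move to C, which is L ⇒ W
A: the only move is to F(W), a W ⇒ L
E: moves to F(W), G(W); every one is W ⇒ L
D: can move to A, which is L ⇒ W

A: L, G: W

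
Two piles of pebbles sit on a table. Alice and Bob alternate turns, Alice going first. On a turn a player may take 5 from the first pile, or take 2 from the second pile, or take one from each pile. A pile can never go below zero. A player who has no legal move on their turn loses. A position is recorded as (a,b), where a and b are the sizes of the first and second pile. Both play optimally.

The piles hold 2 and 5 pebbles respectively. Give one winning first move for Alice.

Compute win/loss labels from the base case upward. A position with no move is L. Any other position is W if it can reach an L in one move, else L.
No move ever increases a pile, so every position that can arise here has a ≤ 2 and b ≤ 5; it is enough to label the cells with 0 ≤ a ≤ 2 and 0 ≤ b ≤ 5.
Every move lowers a or b (never raises either), so fill the grid row by row in increasing a, and left to right within a row: each cell's successors are then already labelled.
      b=0  b=1  b=2  b=3  b=4  b=5
a=0:    L    L    W    W    L    L
a=1:    L    W    W    L    L    W
a=2:    L    W    W    L    W    W
Cells with no legal move (terminal, hence L): (0,0), (0,1), (1,0), (2,0).
The remaining L cells, each justified by listing all of its moves:
(0,4): L (sole option (0,2)(W) is W)
(0,5): L (sole option (0,3)(W) is W)
(1,3): L (options (1,1)(W), (0,2)(W) are all W)
(1,4): L (options (1,2)(W), (0,3)(W) are all W)
(2,3): L (options (2,1)(W), (1,2)(W) are all W)
Every other cell has at least one move into one of the L cells above, so it is W.
From (2,5), the L positions reachable in one move are: (2,3), (1,4). Any move reaching one of these is winning.

Move to (2,3).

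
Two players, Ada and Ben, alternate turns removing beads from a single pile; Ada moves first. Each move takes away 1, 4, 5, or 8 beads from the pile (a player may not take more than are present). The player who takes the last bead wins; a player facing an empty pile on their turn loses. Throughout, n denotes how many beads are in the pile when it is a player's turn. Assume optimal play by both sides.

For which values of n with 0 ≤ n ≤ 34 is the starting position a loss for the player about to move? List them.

Build the W/L table. Terminal = L. A non-terminal position is W if it has a move to some L; otherwise it is L.
n=0: no move → L
n=1: reaches L-position 0 → W
n=2: only reaches 1(W), which is W → L
n=3: reaches L-position 2 → W
n=4: reaches L-position 0 → W
n=5: reaches L-position 0 → W
n=6: reaches L-position 2 → W
n=7: reaches L-position 2 → W
n=8: reaches L-position 0 → W
n=9: only reaches 8(W), 5(W), 4(W), 1(W), all W → L
n=10: reaches L-position 9 → W
n=11: only reaches 10(W), 7(W), 6(W), 3(W), all W → L
n=12: reaches L-position 11 → W
n=13: reaches L-position 9 → W
n=14: reaches L-position 9 → W
n=15: reaches L-position 11 → W
n=16: reaches L-position 11 → W
n=17: reaches L-position 9 → W
n=18: only reaches 17(W), 14(W), 13(W), 10(W), all W → L
n=19: reaches L-position 18 → W
n=20: only reaches 19(W), 16(W), 15(W), 12(W), all W → L
n=21: reaches L-position 20 → W
n=22: reaches L-position 18 → W
n=23: reaches L-position 18 → W
n=24: reaches L-position 20 → W
n=25: reaches L-position 20 → W
n=26: reaches L-position 18 → W
n=27: only reaches 26(W), 23(W), 22(W), 19(W), all W → L
n=28: reaches L-position 27 → W
n=29: only reaches 28(W), 25(W), 24(W), 21(W), all W → L
n=30: reaches L-position 29 → W
n=31: reaches L-position 27 → W
n=32: reaches L-position 27 → W
n=33: reaches L-position 29 → W
n=34: reaches L-position 29 → W
The losing starting values of n are exactly the entries labelled L in this table (8 of them).

0, 2, 9, 11, 18, 20, 27, 29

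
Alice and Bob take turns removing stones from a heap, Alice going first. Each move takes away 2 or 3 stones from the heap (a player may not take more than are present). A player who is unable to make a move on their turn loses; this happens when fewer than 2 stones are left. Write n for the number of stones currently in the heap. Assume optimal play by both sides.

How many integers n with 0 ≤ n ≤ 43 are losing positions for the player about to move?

Work bottom-up. With no move the player to move loses. Otherwise the position is W if at least one move leads to an L position for the opponent, and L if every move leads to a W.
n=0: no move → L
n=1: no move → L
n=2: reaches L-position 0 → W
n=3: reaches L-position 1 → W
n=4: reaches L-position 1 → W
n=5: only reaches 3(W), 2(W), all W → L
n=6: only reaches 4(W), 3(W), all W → L
n=7: reaches L-position 5 → W
n=8: reaches L-position 6 → W
n=9: reaches L-position 6 → W
n=10: only reaches 8(W), 7(W), all W → L
n=11: only reaches 9(W), 8(W), all W → L
n=12: reaches L-position 10 → W
n=13: reaches L-position 11 → W
n=14: reaches L-position 11 → W
n=15: only reaches 13(W), 12(W), all W → L
n=16: only reaches 14(W), 13(W), all W → L
n=17: reaches L-position 15 → W
n=18: reaches L-position 16 → W
n=19: reaches L-position 16 → W
n=20: only reaches 18(W), 17(W), all W → L
n=21: only reaches 19(W), 18(W), all W → L
n=22: reaches L-position 20 → W
n=23: reaches L-position 21 → W
n=24: reaches L-position 21 → W
n=25: only reaches 23(W), 22(W), all W → L
n=26: only reaches 24(W), 23(W), all W → L
n=27: reaches L-position 25 → W
n=28: reaches L-position 26 → W
n=29: reaches L-position 26 → W
n=30: only reaches 28(W), 27(W), all W → L
n=31: only reaches 29(W), 28(W), all W → L
n=32: reaches L-position 30 → W
n=33: reaches L-position 31 → W
n=34: reaches L-position 31 → W
n=35: only reaches 33(W), 32(W), all W → L
n=36: only reaches 34(W), 33(W), all W → L
n=37: reaches L-position 35 → W
n=38: reaches L-position 36 → W
n=39: reaches L-position 36 → W
n=40: only reaches 38(W), 37(W), all W → L
n=41: only reaches 39(W), 38(W), all W → L
n=42: reaches L-position 40 → W
n=43: reaches L-position 41 → W
L entries with 0 ≤ n ≤ 43: n = 0, 1, 5, 6, 10, 11, 15, 16, 20, 21, 25, 26, 30, 31, 35, 36, 40, 41; that makes 18.

18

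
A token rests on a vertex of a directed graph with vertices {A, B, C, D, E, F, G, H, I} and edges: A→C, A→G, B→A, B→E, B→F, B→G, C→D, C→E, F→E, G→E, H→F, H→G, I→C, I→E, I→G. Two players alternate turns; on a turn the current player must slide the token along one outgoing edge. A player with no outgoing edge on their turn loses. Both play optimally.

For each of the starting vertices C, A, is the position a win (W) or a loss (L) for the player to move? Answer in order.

C: W, A: L

Build the W/L table. Terminal = L. A non-terminal position is W if it has a move to some L; otherwise it is L.
Every edge goes from a vertex to one that appears earlier in the order D, E, C, G, A, F, I, H, B, so processing vertices in that order labels each vertex after all of its successors.
D: no outgoing edge → L
E: no outgoing edge → L
C: →E(L), so W
G: →E(L), so W
A: →G(W), C(W) — all W, so L
F: →E(L), so W
I: →E(L), so W
H: →F(W), G(W) — all W, so L
B: →A(L), so W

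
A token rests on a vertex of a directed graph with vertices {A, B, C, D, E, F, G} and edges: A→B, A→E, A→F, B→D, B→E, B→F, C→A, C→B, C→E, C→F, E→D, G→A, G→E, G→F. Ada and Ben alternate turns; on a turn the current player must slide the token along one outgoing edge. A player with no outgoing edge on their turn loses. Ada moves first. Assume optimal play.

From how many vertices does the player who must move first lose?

2

Build the W/L table. Terminal = L. A non-terminal position is W if it has a move to some L; otherwise it is L.
Every edge goes from a vertex to one that appears earlier in the order D, F, E, B, A, G, C, so processing vertices in that order labels each vertex after all of its successors.
D: no outgoing edge → L
F: no outgoing edge → L
E: →D(L), so W
B: →F(L), so W
A: →F(L), so W
G: →F(L), so W
C: →F(L), so W
The L vertices are D, F; that is 2 in all.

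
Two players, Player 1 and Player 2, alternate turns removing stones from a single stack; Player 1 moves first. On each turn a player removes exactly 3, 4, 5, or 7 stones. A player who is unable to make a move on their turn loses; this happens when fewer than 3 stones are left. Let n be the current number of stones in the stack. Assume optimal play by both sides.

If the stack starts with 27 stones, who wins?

Build the W/L table. Terminal = L. A non-terminal position is W if it has a move to some L; otherwise it is L.
n=0: no move → L
n=1: no move → L
n=2: no move → L
n=3: W (go to 0, an L position)
n=4: W (go to 1, an L position)
n=5: W (go to 2, an L position)
n=6: W (go to 2, an L position)
n=7: W (go to 2, an L position)
n=8: W (go to 1, an L position)
n=9: W (go to 2, an L position)
n=10: L (options 7(W), 6(W), 5(W), 3(W) are all W)
n=11: L (options 8(W), 7(W), 6(W), 4(W) are all W)
n=12: L (options 9(W), 8(W), 7(W), 5(W) are all W)
n=13: W (go to 10, an L position)
n=14: W (go to 11, an L position)
n=15: W (go to 12, an L position)
n=16: W (go to 12, an L position)
n=17: W (go to 12, an L position)
n=18: W (go to 11, an L position)
n=19: W (go to 12, an L position)
n=20: L (options 17(W), 16(W), 15(W), 13(W) are all W)
n=21: L (options 18(W), 17(W), 16(W), 14(W) are all W)
n=22: L (options 19(W), 18(W), 17(W), 15(W) are all W)
n=23: W (go to 20, an L position)
n=24: W (go to 21, an L position)
n=25: W (go to 22, an L position)
n=26: W (go to 22, an L position)
n=27: W (go to 22, an L position)
The starting position 27 is W: Player 1 should remove 5, leaving 22, handing over an L position.

Player 1 wins.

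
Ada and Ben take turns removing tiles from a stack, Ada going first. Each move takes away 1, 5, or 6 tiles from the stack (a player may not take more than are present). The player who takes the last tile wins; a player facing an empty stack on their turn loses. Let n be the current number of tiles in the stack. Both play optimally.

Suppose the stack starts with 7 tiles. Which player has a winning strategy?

Work bottom-up. With no move the player to move loses. Otherwise the position is W if at least one move leads to an L position for the opponent, and L if every move leads to a W.
n=0: no move → L
n=1: reaches L-position 0 → W
n=2: only reaches 1(W), which is W → L
n=3: reaches L-position 2 → W
n=4: only reaches 3(W), which is W → L
n=5: reaches L-position 4 → W
n=6: reaches L-position 0 → W
n=7: reaches L-position 2 → W
From 7 Ada can remove 5, leaving 2, reaching an L position.

Ada wins.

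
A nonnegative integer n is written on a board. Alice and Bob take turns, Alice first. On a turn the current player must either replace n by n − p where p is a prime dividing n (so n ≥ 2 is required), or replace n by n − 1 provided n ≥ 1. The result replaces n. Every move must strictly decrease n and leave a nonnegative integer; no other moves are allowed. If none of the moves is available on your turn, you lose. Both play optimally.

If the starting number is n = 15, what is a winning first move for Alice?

Move to 12.

Build the W/L table. Terminal = L. A non-terminal position is W if it has a move to some L; otherwise it is L.
n=0: no move → L
n=1: W (go to 0, an L position)
n=2: W (go to 0, an L position)
n=3: W (go to 0, an L position)
n=4: L (options 2(W), 3(W) are all W)
n=5: W (go to 0, an L position)
n=6: W (go to 4, an L position)
n=7: W (go to 0, an L position)
n=8: L (options 6(W), 7(W) are all W)
n=9: W (go to 8, an L position)
n=10: W (go to 8, an L position)
n=11: W (go to 0, an L position)
n=12: L (options 9(W), 10(W), 11(W) are all W)
n=13: W (go to 0, an L position)
n=14: W (go to 12, an L position)
n=15: W (go to 12, an L position)
From 15, the L positions reachable in one move are: 12.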